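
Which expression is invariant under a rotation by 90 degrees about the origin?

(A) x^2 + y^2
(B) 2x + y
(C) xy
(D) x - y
A

A rotation by 90 degrees sends (x, y) to (-y, x).
Substitute the transformed coordinates into each option and compare with the original:
(A) x^2 + y^2  ->  (-y)^2 + (x)^2 = x^2 + y^2   [equals x^2 + y^2: invariant]
(B) 2x + y  ->  2(-y) + (x) = x - 2y   [differs from 2x + y: not invariant]
(C) xy  ->  (-y)(x) = -xy   [differs from xy: not invariant]
(D) x - y  ->  (-y) - (x) = -x - y   [differs from x - y: not invariant]

Only option (A), x^2 + y^2, is unchanged by the transformation.
Geometrically, x^2 + y^2 is the squared distance from the origin, which every rotation about the origin preserves.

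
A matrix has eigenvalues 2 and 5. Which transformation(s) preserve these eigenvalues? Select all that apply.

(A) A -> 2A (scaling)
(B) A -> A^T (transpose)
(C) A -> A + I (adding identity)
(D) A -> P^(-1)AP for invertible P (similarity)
B and D

Eigenvalues are preserved by:
1. Similarity transformations: A -> P^(-1)AP (same characteristic polynomial)
2. Transpose: A^T has the same eigenvalues as A

Eigenvalues are NOT preserved by:
- Adding identity: eigenvalues become 2+1, 5+1
- Scaling: eigenvalues become 4, 10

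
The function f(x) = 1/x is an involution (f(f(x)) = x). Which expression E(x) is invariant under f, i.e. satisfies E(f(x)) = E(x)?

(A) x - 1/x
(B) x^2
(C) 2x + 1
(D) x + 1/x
D

Replace x by f(x) = 1/x in each option and simplify. As a quick numerical cross-check, also compare E(3) with E(f(3)) = E(1/3).

(A) x - 1/x  ->  (1/x) - 1/(1/x) = -x + 1/x; check: E(3) = 8/3 but E(1/3) = -8/3.   [not invariant]
(B) x^2  ->  (1/x)^2 = x^(-2); check: E(3) = 9 but E(1/3) = 1/9.   [not invariant]
(C) 2x + 1  ->  2(1/x) + 1 = (x + 2)/x; check: E(3) = 7 but E(1/3) = 5/3.   [not invariant]
(D) x + 1/x  ->  (1/x) + 1/(1/x), which simplifies back to x + 1/x; check: E(3) = 10/3, E(1/3) = 10/3.   [invariant]

Only (D) is unchanged. E is symmetric under swapping x with f(x) = 1/x, which is exactly what an involution does.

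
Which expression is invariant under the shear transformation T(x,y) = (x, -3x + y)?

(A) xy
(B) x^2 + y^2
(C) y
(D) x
D

Under the shear T(x,y) = (x, -3x + y):
Substitute the transformed coordinates into each option and compare with the original:
(A) xy  ->  (x)(-3x + y) = -3x^2 + xy   [differs from xy: not invariant]
(B) x^2 + y^2  ->  (x)^2 + (-3x + y)^2 = 10x^2 - 6xy + y^2   [differs from x^2 + y^2: not invariant]
(C) y  ->  (-3x + y) = -3x + y   [differs from y: not invariant]
(D) x  ->  (x) = x   [equals x: invariant]

Only option (D), x, is unchanged by the transformation.
A vertical shear moves points parallel to the y-axis, so the x-coordinate (and any function of x alone) is unchanged.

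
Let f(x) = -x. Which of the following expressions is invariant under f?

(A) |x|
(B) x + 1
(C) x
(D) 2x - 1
A

For f(x) = -x:
Applying f replaces x by -x. Since |-x| = |x|, the absolute value is unchanged by f, whereas x -> -x, 2x - 1 -> -2x - 1 and x + 1 -> -x + 1 all change.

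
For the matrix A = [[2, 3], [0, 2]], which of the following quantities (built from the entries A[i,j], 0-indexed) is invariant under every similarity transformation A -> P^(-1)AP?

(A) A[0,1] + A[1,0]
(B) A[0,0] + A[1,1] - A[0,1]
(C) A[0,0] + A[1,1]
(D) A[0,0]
C

A[0,0] + A[1,1] is the trace of A. By the cyclic property of the trace, tr(P^(-1)AP) = tr(APP^(-1)) = tr(A), so it is the same for every matrix similar to A.

The other combinations are not similarity invariants. For example, take P = [[1, 1], [1, 2]] (det P = 1), so P^(-1) = [[2, -1], [-1, 1]] and
B = P^(-1)AP = [[8, 12], [-3, -4]].
Evaluating each option on A and on B:
(A) A[0,1] + A[1,0]: 3 for A, 9 for B -> changes
(B) A[0,0] + A[1,1] - A[0,1]: 1 for A, -8 for B -> changes
(C) A[0,0] + A[1,1]: 4 for A, 4 for B -> unchanged
(D) A[0,0]: 2 for A, 8 for B -> changes

Only (C) A[0,0] + A[1,1] = 4 survives (and it does so for every P, not just this one), so it is the invariant.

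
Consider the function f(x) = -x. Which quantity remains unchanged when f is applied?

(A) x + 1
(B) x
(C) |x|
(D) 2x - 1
C

For f(x) = -x:
Applying f replaces x by -x. Since |-x| = |x|, the absolute value is unchanged by f, whereas x -> -x, 2x - 1 -> -2x - 1 and x + 1 -> -x + 1 all change.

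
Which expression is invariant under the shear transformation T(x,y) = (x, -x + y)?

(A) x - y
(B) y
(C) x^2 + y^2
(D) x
D

Under the shear T(x,y) = (x, -x + y):
Substitute the transformed coordinates into each option and compare with the original:
(A) x - y  ->  (x) - (-x + y) = 2x - y   [differs from x - y: not invariant]
(B) y  ->  (-x + y) = -x + y   [differs from y: not invariant]
(C) x^2 + y^2  ->  (x)^2 + (-x + y)^2 = 2x^2 - 2xy + y^2   [differs from x^2 + y^2: not invariant]
(D) x  ->  (x) = x   [equals x: invariant]

Only option (D), x, is unchanged by the transformation.
A vertical shear moves points parallel to the y-axis, so the x-coordinate (and any function of x alone) is unchanged.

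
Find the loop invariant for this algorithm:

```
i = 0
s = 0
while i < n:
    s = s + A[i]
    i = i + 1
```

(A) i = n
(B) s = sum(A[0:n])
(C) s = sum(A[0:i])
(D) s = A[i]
C

A loop invariant must hold before the first iteration and be re-established by every execution of the body.

(C) s = sum(A[0:i]): Initially i = 0 and s = 0 = sum of the empty slice A[0:0]. If s = sum(A[0:i]) holds at the top of an iteration, the body sets s to sum(A[0:i]) + A[i] = sum(A[0:i+1]) and then i to i+1, so s = sum(A[0:i]) holds again. At exit i = n, giving s = sum(A[0:n]).

The other options fail:
(A) i = n: false initially (i = 0); it is the exit condition, not an invariant.
(B) s = sum(A[0:n]): false before the loop (s = 0, not the full sum) -- it only becomes true at exit.
(D) s = A[i]: after the first iteration s = A[0] but i = 1, so s = A[i] compares s with the wrong element (and fails in general).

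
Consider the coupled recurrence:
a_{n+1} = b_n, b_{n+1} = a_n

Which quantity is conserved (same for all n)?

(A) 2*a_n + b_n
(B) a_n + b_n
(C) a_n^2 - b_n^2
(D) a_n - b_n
B

Replace a_n by a_{n+1} = b_n and b_n by b_{n+1} = a_n in each option and simplify:
(A) 2*a_n + b_n  ->  2*(b_n) + (a_n) = a_n + 2*b_n   [not conserved]
(B) a_n + b_n  ->  (b_n) + (a_n) = a_n + b_n   [conserved]
(C) a_n^2 - b_n^2  ->  (b_n)^2 - (a_n)^2 = -a_n^2 + b_n^2   [not conserved]
(D) a_n - b_n  ->  (b_n) - (a_n) = -a_n + b_n   [not conserved]

Only (B) a_n + b_n returns to itself after one step, so it is the conserved quantity.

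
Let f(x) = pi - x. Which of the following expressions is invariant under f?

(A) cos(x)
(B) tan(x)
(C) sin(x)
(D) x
C

For f(x) = pi - x:
sin(pi - x) = sin(x), so sine is invariant under this transformation.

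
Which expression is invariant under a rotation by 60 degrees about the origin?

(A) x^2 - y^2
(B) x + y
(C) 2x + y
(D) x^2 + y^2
D

A rotation by 60 degrees sends (x, y) to (x/2 - sqrt(3)y/2, sqrt(3)x/2 + y/2).
Substitute the transformed coordinates into each option and compare with the original:
(A) x^2 - y^2  ->  (x/2 - sqrt(3)y/2)^2 - (sqrt(3)x/2 + y/2)^2 = -x^2/2 - sqrt(3)xy + y^2/2   [differs from x^2 - y^2: not invariant]
(B) x + y  ->  (x/2 - sqrt(3)y/2) + (sqrt(3)x/2 + y/2) = x/2 + sqrt(3)x/2 - sqrt(3)y/2 + y/2   [differs from x + y: not invariant]
(C) 2x + y  ->  2(x/2 - sqrt(3)y/2) + (sqrt(3)x/2 + y/2) = sqrt(3)x/2 + x - sqrt(3)y + y/2   [differs from 2x + y: not invariant]
(D) x^2 + y^2  ->  (x/2 - sqrt(3)y/2)^2 + (sqrt(3)x/2 + y/2)^2 = x^2 + y^2   [equals x^2 + y^2: invariant]

Only option (D), x^2 + y^2, is unchanged by the transformation.
Geometrically, x^2 + y^2 is the squared distance from the origin, which every rotation about the origin preserves.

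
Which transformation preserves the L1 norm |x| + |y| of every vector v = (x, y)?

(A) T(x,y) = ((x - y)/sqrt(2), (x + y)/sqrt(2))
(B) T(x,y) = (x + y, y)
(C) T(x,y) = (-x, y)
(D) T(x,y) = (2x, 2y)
C

A transformation preserves a norm if ||T(v)|| = ||v|| for every v; a single vector where the norm changes rules an option out.

(A) T(x,y) = ((x - y)/sqrt(2), (x + y)/sqrt(2)): v = (1, 0) has norm |1| + |0| = 1, but T(v) = (sqrt(2)/2, sqrt(2)/2) has norm sqrt(2) -- not preserved.
(B) T(x,y) = (x + y, y): v = (0, 1) has norm |0| + |1| = 1, but T(v) = (1, 1) has norm 2 -- not preserved.
(C) T(x,y) = (-x, y): preserves the norm -- it only permutes the coordinates and/or flips signs, which leaves |x| + |y| unchanged.
(D) T(x,y) = (2x, 2y): v = (1, 0) has norm |1| + |0| = 1, but T(v) = (2, 0) has norm 2 -- not preserved.

Therefore the answer is (C).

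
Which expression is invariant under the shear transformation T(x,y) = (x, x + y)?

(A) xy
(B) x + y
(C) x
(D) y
C

Under the shear T(x,y) = (x, x + y):
Substitute the transformed coordinates into each option and compare with the original:
(A) xy  ->  (x)(x + y) = x^2 + xy   [differs from xy: not invariant]
(B) x + y  ->  (x) + (x + y) = 2x + y   [differs from x + y: not invariant]
(C) x  ->  (x) = x   [equals x: invariant]
(D) y  ->  (x + y) = x + y   [differs from y: not invariant]

Only option (C), x, is unchanged by the transformation.
A vertical shear moves points parallel to the y-axis, so the x-coordinate (and any function of x alone) is unchanged.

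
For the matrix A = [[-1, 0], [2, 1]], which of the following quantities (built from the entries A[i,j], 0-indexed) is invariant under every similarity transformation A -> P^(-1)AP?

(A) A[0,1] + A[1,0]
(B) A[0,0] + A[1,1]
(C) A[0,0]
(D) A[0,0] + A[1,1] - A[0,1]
B

A[0,0] + A[1,1] is the trace of A. By the cyclic property of the trace, tr(P^(-1)AP) = tr(APP^(-1)) = tr(A), so it is the same for every matrix similar to A.

The other combinations are not similarity invariants. For example, take P = [[1, 2], [0, 1]] (det P = 1), so P^(-1) = [[1, -2], [0, 1]] and
B = P^(-1)AP = [[-5, -12], [2, 5]].
Evaluating each option on A and on B:
(A) A[0,1] + A[1,0]: 2 for A, -10 for B -> changes
(B) A[0,0] + A[1,1]: 0 for A, 0 for B -> unchanged
(C) A[0,0]: -1 for A, -5 for B -> changes
(D) A[0,0] + A[1,1] - A[0,1]: 0 for A, 12 for B -> changes

Only (B) A[0,0] + A[1,1] = 0 survives (and it does so for every P, not just this one), so it is the invariant.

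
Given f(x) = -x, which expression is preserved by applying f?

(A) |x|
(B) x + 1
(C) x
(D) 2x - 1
A

For f(x) = -x:
Applying f replaces x by -x. Since |-x| = |x|, the absolute value is unchanged by f, whereas x -> -x, 2x - 1 -> -2x - 1 and x + 1 -> -x + 1 all change.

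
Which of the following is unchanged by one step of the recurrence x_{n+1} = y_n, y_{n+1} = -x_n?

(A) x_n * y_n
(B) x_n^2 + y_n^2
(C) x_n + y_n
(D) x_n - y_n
B

For the recurrence x_{n+1} = y_n, y_{n+1} = -x_n:

x_{n+1}^2 + y_{n+1}^2 = y_n^2 + (-x_n)^2 = x_n^2 + y_n^2
The sum of squares is conserved (like energy in a harmonic oscillator).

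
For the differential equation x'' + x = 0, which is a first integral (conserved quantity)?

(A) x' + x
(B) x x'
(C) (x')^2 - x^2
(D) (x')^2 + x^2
D

A first integral I satisfies dI/dt = 0 along every solution. Differentiate each option and use the equation of motion:
(A) d/dt[x' + x] = x'' + x' = -x + x', not identically 0
(B) d/dt[x x'] = (x')^2 + x x'' = (x')^2 - x^2, not identically 0
(C) d/dt[(x')^2 - x^2] = 2x'x'' - 2x x' = -4x x', not identically 0
(D) d/dt[(x')^2 + x^2] = 2x'x'' + 2x x' = 2x'(-x) + 2x x' = 0

Only (D) has zero time-derivative. So the energy-like quantity (x')^2 + x^2 is the first integral.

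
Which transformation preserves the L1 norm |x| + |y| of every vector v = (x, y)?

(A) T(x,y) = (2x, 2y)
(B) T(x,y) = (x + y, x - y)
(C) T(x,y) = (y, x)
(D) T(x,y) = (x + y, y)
C

A transformation preserves a norm if ||T(v)|| = ||v|| for every v; a single vector where the norm changes rules an option out.

(A) T(x,y) = (2x, 2y): v = (1, 0) has norm |1| + |0| = 1, but T(v) = (2, 0) has norm 2 -- not preserved.
(B) T(x,y) = (x + y, x - y): v = (1, 0) has norm |1| + |0| = 1, but T(v) = (1, 1) has norm 2 -- not preserved.
(C) T(x,y) = (y, x): preserves the norm -- it only permutes the coordinates and/or flips signs, which leaves |x| + |y| unchanged.
(D) T(x,y) = (x + y, y): v = (0, 1) has norm |0| + |1| = 1, but T(v) = (1, 1) has norm 2 -- not preserved.

Therefore the answer is (C).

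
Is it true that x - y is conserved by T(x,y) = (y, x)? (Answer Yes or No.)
No

Substitute T(x,y) = (y, x) into the expression and compare with the original.

Original: x - y
After applying T: (y) - (x) = -x + y

This differs from the original x - y (difference: -2x + 2y), so the expression is NOT invariant.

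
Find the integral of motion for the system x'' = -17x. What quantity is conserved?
E = (x')^2 + 17x^2

Multiply the equation by x':
x' * x'' = -17x * x'
The left side is d/dt[(x')^2/2] and the right side is d/dt[-17x^2/2], so
d/dt[(x')^2/2 + 17x^2/2] = 0, i.e. (x')^2/2 + 17x^2/2 = constant.
Multiplying by 2, the integral of motion is E = (x')^2 + 17x^2.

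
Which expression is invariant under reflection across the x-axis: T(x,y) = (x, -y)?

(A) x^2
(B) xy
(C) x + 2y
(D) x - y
A

The map is reflection across the x-axis: T(x,y) = (x, -y).
Substitute the transformed coordinates into each option and compare with the original:
(A) x^2  ->  (x)^2 = x^2   [equals x^2: invariant]
(B) xy  ->  (x)(-y) = -xy   [differs from xy: not invariant]
(C) x + 2y  ->  (x) + 2(-y) = x - 2y   [differs from x + 2y: not invariant]
(D) x - y  ->  (x) - (-y) = x + y   [differs from x - y: not invariant]

Only option (A), x^2, is unchanged by the transformation.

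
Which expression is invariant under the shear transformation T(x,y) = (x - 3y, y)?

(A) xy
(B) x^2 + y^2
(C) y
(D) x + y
C

Under the shear T(x,y) = (x - 3y, y):
Substitute the transformed coordinates into each option and compare with the original:
(A) xy  ->  (x - 3y)(y) = xy - 3y^2   [differs from xy: not invariant]
(B) x^2 + y^2  ->  (x - 3y)^2 + (y)^2 = x^2 - 6xy + 10y^2   [differs from x^2 + y^2: not invariant]
(C) y  ->  (y) = y   [equals y: invariant]
(D) x + y  ->  (x - 3y) + (y) = x - 2y   [differs from x + y: not invariant]

Only option (C), y, is unchanged by the transformation.
A horizontal shear moves points parallel to the x-axis, so the y-coordinate (and any function of y alone) is unchanged.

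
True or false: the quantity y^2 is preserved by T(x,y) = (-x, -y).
True

Substitute T(x,y) = (-x, -y) into the expression and compare with the original.

Original: y^2
After applying T: (-y)^2 = y^2

This is identical to the original y^2, so the expression is invariant.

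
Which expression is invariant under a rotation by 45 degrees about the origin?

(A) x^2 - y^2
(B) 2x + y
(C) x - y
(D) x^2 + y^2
D

A rotation by 45 degrees sends (x, y) to (sqrt(2)x/2 - sqrt(2)y/2, sqrt(2)x/2 + sqrt(2)y/2).
Substitute the transformed coordinates into each option and compare with the original:
(A) x^2 - y^2  ->  (sqrt(2)x/2 - sqrt(2)y/2)^2 - (sqrt(2)x/2 + sqrt(2)y/2)^2 = -2xy   [differs from x^2 - y^2: not invariant]
(B) 2x + y  ->  2(sqrt(2)x/2 - sqrt(2)y/2) + (sqrt(2)x/2 + sqrt(2)y/2) = 3sqrt(2)x/2 - sqrt(2)y/2   [differs from 2x + y: not invariant]
(C) x - y  ->  (sqrt(2)x/2 - sqrt(2)y/2) - (sqrt(2)x/2 + sqrt(2)y/2) = -sqrt(2)y   [differs from x - y: not invariant]
(D) x^2 + y^2  ->  (sqrt(2)x/2 - sqrt(2)y/2)^2 + (sqrt(2)x/2 + sqrt(2)y/2)^2 = x^2 + y^2   [equals x^2 + y^2: invariant]

Only option (D), x^2 + y^2, is unchanged by the transformation.
Geometrically, x^2 + y^2 is the squared distance from the origin, which every rotation about the origin preserves.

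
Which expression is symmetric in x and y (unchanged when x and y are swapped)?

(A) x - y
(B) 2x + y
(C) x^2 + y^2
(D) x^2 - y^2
C

A symmetric expression is unchanged when the variables are permuted; here the transformation to test is the swap (x, y) -> (y, x).
Substitute the transformed coordinates into each option and compare with the original:
(A) x - y  ->  (y) - (x) = -x + y   [differs from x - y: not invariant]
(B) 2x + y  ->  2(y) + (x) = x + 2y   [differs from 2x + y: not invariant]
(C) x^2 + y^2  ->  (y)^2 + (x)^2 = x^2 + y^2   [equals x^2 + y^2: invariant]
(D) x^2 - y^2  ->  (y)^2 - (x)^2 = -x^2 + y^2   [differs from x^2 - y^2: not invariant]

Only option (C), x^2 + y^2, is unchanged by the transformation.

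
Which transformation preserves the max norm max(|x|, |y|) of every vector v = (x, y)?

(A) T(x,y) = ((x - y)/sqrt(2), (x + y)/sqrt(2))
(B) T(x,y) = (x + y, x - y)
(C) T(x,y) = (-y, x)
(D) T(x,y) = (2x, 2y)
C

A transformation preserves a norm if ||T(v)|| = ||v|| for every v; a single vector where the norm changes rules an option out.

(A) T(x,y) = ((x - y)/sqrt(2), (x + y)/sqrt(2)): v = (1, 0) has norm max(|1|, |0|) = 1, but T(v) = (sqrt(2)/2, sqrt(2)/2) has norm sqrt(2)/2 -- not preserved.
(B) T(x,y) = (x + y, x - y): v = (1, 1) has norm max(|1|, |1|) = 1, but T(v) = (2, 0) has norm 2 -- not preserved.
(C) T(x,y) = (-y, x): preserves the norm -- it only permutes the coordinates and/or flips signs, which leaves max(|x|, |y|) unchanged.
(D) T(x,y) = (2x, 2y): v = (1, 0) has norm max(|1|, |0|) = 1, but T(v) = (2, 0) has norm 2 -- not preserved.

Therefore the answer is (C).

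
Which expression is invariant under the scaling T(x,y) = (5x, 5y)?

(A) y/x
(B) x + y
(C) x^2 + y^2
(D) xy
A

Under the uniform scaling T(x,y) = (5x, 5y):
Substitute the transformed coordinates into each option and compare with the original:
(A) y/x  ->  (5y)/(5x) = y/x   [equals y/x: invariant]
(B) x + y  ->  (5x) + (5y) = 5x + 5y   [differs from x + y: not invariant]
(C) x^2 + y^2  ->  (5x)^2 + (5y)^2 = 25x^2 + 25y^2   [differs from x^2 + y^2: not invariant]
(D) xy  ->  (5x)(5y) = 25xy   [differs from xy: not invariant]

Only option (A), y/x, is unchanged by the transformation.
The common factor 5 cancels in a ratio of coordinates, while sums, products and sums of squares pick up factors of 5 or 25.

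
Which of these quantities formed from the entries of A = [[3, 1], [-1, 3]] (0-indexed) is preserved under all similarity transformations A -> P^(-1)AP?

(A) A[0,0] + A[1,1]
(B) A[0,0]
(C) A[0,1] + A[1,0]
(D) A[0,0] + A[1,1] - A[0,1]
A

A[0,0] + A[1,1] is the trace of A. By the cyclic property of the trace, tr(P^(-1)AP) = tr(APP^(-1)) = tr(A), so it is the same for every matrix similar to A.

The other combinations are not similarity invariants. For example, take P = [[2, 1], [1, 1]] (det P = 1), so P^(-1) = [[1, -1], [-1, 2]] and
B = P^(-1)AP = [[6, 2], [-5, 0]].
Evaluating each option on A and on B:
(A) A[0,0] + A[1,1]: 6 for A, 6 for B -> unchanged
(B) A[0,0]: 3 for A, 6 for B -> changes
(C) A[0,1] + A[1,0]: 0 for A, -3 for B -> changes
(D) A[0,0] + A[1,1] - A[0,1]: 5 for A, 4 for B -> changes

Only (A) A[0,0] + A[1,1] = 6 survives (and it does so for every P, not just this one), so it is the invariant.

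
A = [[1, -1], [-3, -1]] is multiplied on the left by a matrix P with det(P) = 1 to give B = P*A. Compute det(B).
-4

By the multiplicative property of determinants, det(B) = det(P*A) = det(P) * det(A) = det(A),
so the determinant is invariant under multiplication by any determinant-1 matrix; we just need det(A).

det(A) = (1)(-1) - (-1)(-3) = -1 - 3 = -4

Therefore det(B) = 1 * (-4) = -4.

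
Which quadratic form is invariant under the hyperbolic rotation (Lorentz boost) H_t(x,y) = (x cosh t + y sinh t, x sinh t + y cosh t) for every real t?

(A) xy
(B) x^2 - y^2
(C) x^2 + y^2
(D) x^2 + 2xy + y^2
B

Write x' = x cosh t + y sinh t, y' = x sinh t + y cosh t and substitute into each option:
(A) xy: (x cosh t + y sinh t)(x sinh t + y cosh t) = xy(cosh^2 t + sinh^2 t) + (x^2 + y^2) sinh t cosh t = xy cosh 2t + (x^2 + y^2)(sinh 2t)/2   [not invariant for t != 0]
(B) x^2 - y^2: (x cosh t + y sinh t)^2 - (x sinh t + y cosh t)^2 = x^2(cosh^2 t - sinh^2 t) + 2xy(cosh t sinh t - sinh t cosh t) + y^2(sinh^2 t - cosh^2 t) = x^2 - y^2   [invariant, using cosh^2 t - sinh^2 t = 1]
(C) x^2 + y^2: (x cosh t + y sinh t)^2 + (x sinh t + y cosh t)^2 = (x^2 + y^2)(cosh^2 t + sinh^2 t) + 4xy sinh t cosh t = (x^2 + y^2) cosh 2t + 2xy sinh 2t   [not invariant for t != 0]
(D) x^2 + 2xy + y^2: (x' + y')^2 with x' + y' = (x + y)(cosh t + sinh t) = (x + y)e^t, so it becomes (x + y)^2 e^(2t)   [not invariant for t != 0]

Only (B) x^2 - y^2 is unchanged; it is the Minkowski form preserved by Lorentz boosts, just as x^2 + y^2 is preserved by ordinary rotations.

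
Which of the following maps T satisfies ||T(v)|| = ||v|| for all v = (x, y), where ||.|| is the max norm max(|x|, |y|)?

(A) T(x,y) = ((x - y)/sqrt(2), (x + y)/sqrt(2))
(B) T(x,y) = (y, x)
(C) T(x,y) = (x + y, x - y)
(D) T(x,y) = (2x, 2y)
B

A transformation preserves a norm if ||T(v)|| = ||v|| for every v; a single vector where the norm changes rules an option out.

(A) T(x,y) = ((x - y)/sqrt(2), (x + y)/sqrt(2)): v = (1, 0) has norm max(|1|, |0|) = 1, but T(v) = (sqrt(2)/2, sqrt(2)/2) has norm sqrt(2)/2 -- not preserved.
(B) T(x,y) = (y, x): preserves the norm -- it only permutes the coordinates and/or flips signs, which leaves max(|x|, |y|) unchanged.
(C) T(x,y) = (x + y, x - y): v = (1, 1) has norm max(|1|, |1|) = 1, but T(v) = (2, 0) has norm 2 -- not preserved.
(D) T(x,y) = (2x, 2y): v = (1, 0) has norm max(|1|, |0|) = 1, but T(v) = (2, 0) has norm 2 -- not preserved.

Therefore the answer is (B).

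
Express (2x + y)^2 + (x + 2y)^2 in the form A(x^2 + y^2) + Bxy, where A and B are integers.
5(x^2 + y^2) + 8xy

Expanding: (2x + y)^2 = 4x^2 + 4xy + y^2
(x + 2y)^2 = x^2 + 4xy + 4y^2
Sum = (4+1)(x^2+y^2) + 8xy = 5(x^2 + y^2) + 8xy
This is symmetric in x and y.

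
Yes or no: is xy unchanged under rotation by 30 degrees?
No

Applying rotation by 30 degrees: x' = x*cos(30 degrees) - y*sin(30 degrees) = sqrt(3)x/2 - y/2, y' = x*sin(30 degrees) + y*cos(30 degrees) = x/2 + sqrt(3)y/2

Substituting into xy:
(sqrt(3)x/2 - y/2)(x/2 + sqrt(3)y/2)
= sqrt(3)x^2/4 + xy/2 - sqrt(3)y^2/4

This differs from the original expression xy, so it is NOT invariant.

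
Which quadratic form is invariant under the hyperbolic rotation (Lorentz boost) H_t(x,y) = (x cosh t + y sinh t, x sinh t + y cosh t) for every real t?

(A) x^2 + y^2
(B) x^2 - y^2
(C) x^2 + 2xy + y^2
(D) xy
B

Write x' = x cosh t + y sinh t, y' = x sinh t + y cosh t and substitute into each option:
(A) x^2 + y^2: (x cosh t + y sinh t)^2 + (x sinh t + y cosh t)^2 = (x^2 + y^2)(cosh^2 t + sinh^2 t) + 4xy sinh t cosh t = (x^2 + y^2) cosh 2t + 2xy sinh 2t   [not invariant for t != 0]
(B) x^2 - y^2: (x cosh t + y sinh t)^2 - (x sinh t + y cosh t)^2 = x^2(cosh^2 t - sinh^2 t) + 2xy(cosh t sinh t - sinh t cosh t) + y^2(sinh^2 t - cosh^2 t) = x^2 - y^2   [invariant, using cosh^2 t - sinh^2 t = 1]
(C) x^2 + 2xy + y^2: (x' + y')^2 with x' + y' = (x + y)(cosh t + sinh t) = (x + y)e^t, so it becomes (x + y)^2 e^(2t)   [not invariant for t != 0]
(D) xy: (x cosh t + y sinh t)(x sinh t + y cosh t) = xy(cosh^2 t + sinh^2 t) + (x^2 + y^2) sinh t cosh t = xy cosh 2t + (x^2 + y^2)(sinh 2t)/2   [not invariant for t != 0]

Only (B) x^2 - y^2 is unchanged; it is the Minkowski form preserved by Lorentz boosts, just as x^2 + y^2 is preserved by ordinary rotations.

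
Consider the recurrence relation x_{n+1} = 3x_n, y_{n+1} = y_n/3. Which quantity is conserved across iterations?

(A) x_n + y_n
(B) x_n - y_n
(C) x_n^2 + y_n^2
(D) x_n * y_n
D

For the recurrence x_{n+1} = 3x_n, y_{n+1} = y_n/3:

x_{n+1} * y_{n+1} = (3x_n) * (y_n/3) = x_n * y_n
The product is conserved.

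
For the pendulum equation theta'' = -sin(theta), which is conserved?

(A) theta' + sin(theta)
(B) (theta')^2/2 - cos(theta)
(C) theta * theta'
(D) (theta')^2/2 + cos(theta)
B

A first integral I satisfies dI/dt = 0 along every solution. Differentiate each option and use the equation of motion:
(A) d/dt[theta' + sin(theta)] = theta'' + cos(theta) theta' = -sin(theta) + theta' cos(theta), not identically 0
(B) d/dt[(theta')^2/2 - cos(theta)] = theta' theta'' + sin(theta) theta' = theta'(-sin(theta)) + theta' sin(theta) = 0
(C) d/dt[theta * theta'] = (theta')^2 + theta theta'' = (theta')^2 - theta sin(theta), not identically 0
(D) d/dt[(theta')^2/2 + cos(theta)] = theta' theta'' - sin(theta) theta' = -2 theta' sin(theta), not identically 0

Only (B) has zero time-derivative. This is the total energy: kinetic (theta')^2/2 plus potential -cos(theta).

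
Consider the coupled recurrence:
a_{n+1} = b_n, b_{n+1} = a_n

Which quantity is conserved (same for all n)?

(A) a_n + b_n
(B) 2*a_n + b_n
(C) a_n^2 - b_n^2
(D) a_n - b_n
A

Replace a_n by a_{n+1} = b_n and b_n by b_{n+1} = a_n in each option and simplify:
(A) a_n + b_n  ->  (b_n) + (a_n) = a_n + b_n   [conserved]
(B) 2*a_n + b_n  ->  2*(b_n) + (a_n) = a_n + 2*b_n   [not conserved]
(C) a_n^2 - b_n^2  ->  (b_n)^2 - (a_n)^2 = -a_n^2 + b_n^2   [not conserved]
(D) a_n - b_n  ->  (b_n) - (a_n) = -a_n + b_n   [not conserved]

Only (A) a_n + b_n returns to itself after one step, so it is the conserved quantity.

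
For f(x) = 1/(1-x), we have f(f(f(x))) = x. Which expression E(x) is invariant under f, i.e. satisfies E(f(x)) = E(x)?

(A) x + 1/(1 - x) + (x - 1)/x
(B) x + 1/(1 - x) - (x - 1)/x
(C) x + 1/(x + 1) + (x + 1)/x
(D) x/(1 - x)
A

Replace x by f(x) = 1/(1 - x) in each option and simplify. As a quick numerical cross-check, also compare E(5) with E(f(5)) = E(-1/4).

(A) x + 1/(1 - x) + (x - 1)/x  ->  (1/(1 - x)) + 1/(1 - (1/(1 - x))) + ((1/(1 - x)) - 1)/(1/(1 - x)), which simplifies back to x + 1/(1 - x) + (x - 1)/x; check: E(5) = 111/20, E(-1/4) = 111/20.   [invariant]
(B) x + 1/(1 - x) - (x - 1)/x  ->  (1/(1 - x)) + 1/(1 - (1/(1 - x))) - ((1/(1 - x)) - 1)/(1/(1 - x)) = (x^2(1 - x) - x + (x - 1)^2)/(x(x - 1)); check: E(5) = 79/20 but E(-1/4) = -89/20.   [not invariant]
(C) x + 1/(x + 1) + (x + 1)/x  ->  (1/(1 - x)) + 1/((1/(1 - x)) + 1) + ((1/(1 - x)) + 1)/(1/(1 - x)) = (-x^3 + 6x^2 - 11x + 7)/(x^2 - 3x + 2); check: E(5) = 191/30 but E(-1/4) = -23/12.   [not invariant]
(D) x/(1 - x)  ->  (1/(1 - x))/(1 - (1/(1 - x))) = -1/x; check: E(5) = -5/4 but E(-1/4) = -1/5.   [not invariant]

Only (A) is unchanged. Indeed f(f(x)) = 1/(1 - 1/(1-x)) = (1-x)/(-x) = (x-1)/x, so E(x) = x + f(x) + f(f(x)) is the sum over the whole 3-cycle; applying f just permutes the three terms cyclically (x -> f(x) -> f(f(x)) -> x), leaving the sum unchanged.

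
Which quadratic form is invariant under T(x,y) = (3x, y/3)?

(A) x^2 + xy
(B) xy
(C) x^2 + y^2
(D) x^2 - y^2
B

T multiplies x by 3 and divides y by 3.
Substitute the transformed coordinates into each option and compare with the original:
(A) x^2 + xy  ->  (3x)^2 + (3x)(y/3) = 9x^2 + xy   [differs from x^2 + xy: not invariant]
(B) xy  ->  (3x)(y/3) = xy   [equals xy: invariant]
(C) x^2 + y^2  ->  (3x)^2 + (y/3)^2 = 9x^2 + y^2/9   [differs from x^2 + y^2: not invariant]
(D) x^2 - y^2  ->  (3x)^2 - (y/3)^2 = 9x^2 - y^2/9   [differs from x^2 - y^2: not invariant]

Only option (B), xy, is unchanged by the transformation.
The factors 3 and 1/3 cancel only in the pure product xy.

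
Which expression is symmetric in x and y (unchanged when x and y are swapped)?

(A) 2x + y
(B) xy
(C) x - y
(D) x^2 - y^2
B

A symmetric expression is unchanged when the variables are permuted; here the transformation to test is the swap (x, y) -> (y, x).
Substitute the transformed coordinates into each option and compare with the original:
(A) 2x + y  ->  2(y) + (x) = x + 2y   [differs from 2x + y: not invariant]
(B) xy  ->  (y)(x) = xy   [equals xy: invariant]
(C) x - y  ->  (y) - (x) = -x + y   [differs from x - y: not invariant]
(D) x^2 - y^2  ->  (y)^2 - (x)^2 = -x^2 + y^2   [differs from x^2 - y^2: not invariant]

Only option (B), xy, is unchanged by the transformation.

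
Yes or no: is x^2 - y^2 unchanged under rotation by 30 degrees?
No

Applying rotation by 30 degrees: x' = x*cos(30 degrees) - y*sin(30 degrees) = sqrt(3)x/2 - y/2, y' = x*sin(30 degrees) + y*cos(30 degrees) = x/2 + sqrt(3)y/2

Substituting into x^2 - y^2:
(sqrt(3)x/2 - y/2)^2 - (x/2 + sqrt(3)y/2)^2
= x^2/2 - sqrt(3)xy - y^2/2

This differs from the original expression x^2 - y^2, so it is NOT invariant.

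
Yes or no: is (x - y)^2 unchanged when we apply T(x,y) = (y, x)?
Yes

Substitute T(x,y) = (y, x) into the expression and compare with the original.

Original: (x - y)^2
After applying T: ((y) - (x))^2 = x^2 - 2xy + y^2

This is identical to the original (x - y)^2, so the expression is invariant.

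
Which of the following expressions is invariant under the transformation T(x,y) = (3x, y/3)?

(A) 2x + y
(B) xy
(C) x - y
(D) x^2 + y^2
B

An expression E(x,y) is invariant under T if E(T(x,y)) = E(x,y). Here T(x,y) = (3x, y/3).
Substitute the transformed coordinates into each option and compare with the original:
(A) 2x + y  ->  2(3x) + (y/3) = 6x + y/3   [differs from 2x + y: not invariant]
(B) xy  ->  (3x)(y/3) = xy   [equals xy: invariant]
(C) x - y  ->  (3x) - (y/3) = 3x - y/3   [differs from x - y: not invariant]
(D) x^2 + y^2  ->  (3x)^2 + (y/3)^2 = 9x^2 + y^2/9   [differs from x^2 + y^2: not invariant]

Only option (B), xy, is unchanged by the transformation.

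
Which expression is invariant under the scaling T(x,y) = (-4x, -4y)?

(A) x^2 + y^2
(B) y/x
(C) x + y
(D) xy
B

Under the uniform scaling T(x,y) = (-4x, -4y):
Substitute the transformed coordinates into each option and compare with the original:
(A) x^2 + y^2  ->  (-4x)^2 + (-4y)^2 = 16x^2 + 16y^2   [differs from x^2 + y^2: not invariant]
(B) y/x  ->  (-4y)/(-4x) = y/x   [equals y/x: invariant]
(C) x + y  ->  (-4x) + (-4y) = -4x - 4y   [differs from x + y: not invariant]
(D) xy  ->  (-4x)(-4y) = 16xy   [differs from xy: not invariant]

Only option (B), y/x, is unchanged by the transformation.
The common factor -4 cancels in a ratio of coordinates, while sums, products and sums of squares pick up factors of -4 or 16.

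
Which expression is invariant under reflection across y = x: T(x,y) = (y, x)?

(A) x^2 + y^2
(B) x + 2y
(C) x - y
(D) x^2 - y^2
A

The map is reflection across y = x: T(x,y) = (y, x).
Substitute the transformed coordinates into each option and compare with the original:
(A) x^2 + y^2  ->  (y)^2 + (x)^2 = x^2 + y^2   [equals x^2 + y^2: invariant]
(B) x + 2y  ->  (y) + 2(x) = 2x + y   [differs from x + 2y: not invariant]
(C) x - y  ->  (y) - (x) = -x + y   [differs from x - y: not invariant]
(D) x^2 - y^2  ->  (y)^2 - (x)^2 = -x^2 + y^2   [differs from x^2 - y^2: not invariant]

Only option (A), x^2 + y^2, is unchanged by the transformation.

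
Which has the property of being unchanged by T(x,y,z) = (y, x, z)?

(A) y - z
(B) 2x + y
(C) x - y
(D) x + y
D

Apply T(x,y,z) = (y, x, z) to each option, i.e. replace (x, y, z) by the transformed coordinates.
Substitute the transformed coordinates into each option and compare with the original:
(A) y - z  ->  (x) - (z) = x - z   [differs from y - z: not invariant]
(B) 2x + y  ->  2(y) + (x) = x + 2y   [differs from 2x + y: not invariant]
(C) x - y  ->  (y) - (x) = -x + y   [differs from x - y: not invariant]
(D) x + y  ->  (y) + (x) = x + y   [equals x + y: invariant]

Only option (D), x + y, is unchanged by the transformation.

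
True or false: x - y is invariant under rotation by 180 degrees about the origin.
False

Applying rotation by 180 degrees: x' = x*cos(180 degrees) - y*sin(180 degrees) = -x, y' = x*sin(180 degrees) + y*cos(180 degrees) = -y

Substituting into x - y:
(-x) - (-y)
= -x + y

This differs from the original expression x - y, so it is NOT invariant.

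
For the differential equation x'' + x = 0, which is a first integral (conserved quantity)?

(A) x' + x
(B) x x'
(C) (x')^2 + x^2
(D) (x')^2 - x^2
C

A first integral I satisfies dI/dt = 0 along every solution. Differentiate each option and use the equation of motion:
(A) d/dt[x' + x] = x'' + x' = -x + x', not identically 0
(B) d/dt[x x'] = (x')^2 + x x'' = (x')^2 - x^2, not identically 0
(C) d/dt[(x')^2 + x^2] = 2x'x'' + 2x x' = 2x'(-x) + 2x x' = 0
(D) d/dt[(x')^2 - x^2] = 2x'x'' - 2x x' = -4x x', not identically 0

Only (C) has zero time-derivative. So the energy-like quantity (x')^2 + x^2 is the first integral.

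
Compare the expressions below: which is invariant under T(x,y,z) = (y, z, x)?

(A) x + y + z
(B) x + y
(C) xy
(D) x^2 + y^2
A

Apply T(x,y,z) = (y, z, x) to each option, i.e. replace (x, y, z) by the transformed coordinates.
Substitute the transformed coordinates into each option and compare with the original:
(A) x + y + z  ->  (y) + (z) + (x) = x + y + z   [equals x + y + z: invariant]
(B) x + y  ->  (y) + (z) = y + z   [differs from x + y: not invariant]
(C) xy  ->  (y)(z) = yz   [differs from xy: not invariant]
(D) x^2 + y^2  ->  (y)^2 + (z)^2 = y^2 + z^2   [differs from x^2 + y^2: not invariant]

Only option (A), x + y + z, is unchanged by the transformation.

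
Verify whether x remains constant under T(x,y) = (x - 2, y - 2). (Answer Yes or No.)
No

Substitute T(x,y) = (x - 2, y - 2) into the expression and compare with the original.

Original: x
After applying T: (x - 2) = x - 2

This differs from the original x (difference: -2), so the expression is NOT invariant.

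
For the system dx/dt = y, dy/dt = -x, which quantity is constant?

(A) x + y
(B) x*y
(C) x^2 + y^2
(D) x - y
C

A first integral I satisfies dI/dt = 0 along every solution. Differentiate each option and use the equation of motion:
(A) d/dt[x + y] = y + (-x) = y - x, not identically 0
(B) d/dt[x*y] = (dx/dt)y + x(dy/dt) = y^2 - x^2, not identically 0
(C) d/dt[x^2 + y^2] = 2x*dx/dt + 2y*dy/dt = 2x*y + 2y*(-x) = 0
(D) d/dt[x - y] = y - (-x) = x + y, not identically 0

Only (C) has zero time-derivative. So x^2 + y^2 (the squared radius; trajectories are circles) is the conserved quantity.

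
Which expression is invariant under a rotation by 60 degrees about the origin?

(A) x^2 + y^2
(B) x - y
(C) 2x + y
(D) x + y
A

A rotation by 60 degrees sends (x, y) to (x/2 - sqrt(3)y/2, sqrt(3)x/2 + y/2).
Substitute the transformed coordinates into each option and compare with the original:
(A) x^2 + y^2  ->  (x/2 - sqrt(3)y/2)^2 + (sqrt(3)x/2 + y/2)^2 = x^2 + y^2   [equals x^2 + y^2: invariant]
(B) x - y  ->  (x/2 - sqrt(3)y/2) - (sqrt(3)x/2 + y/2) = -sqrt(3)x/2 + x/2 - sqrt(3)y/2 - y/2   [differs from x - y: not invariant]
(C) 2x + y  ->  2(x/2 - sqrt(3)y/2) + (sqrt(3)x/2 + y/2) = sqrt(3)x/2 + x - sqrt(3)y + y/2   [differs from 2x + y: not invariant]
(D) x + y  ->  (x/2 - sqrt(3)y/2) + (sqrt(3)x/2 + y/2) = x/2 + sqrt(3)x/2 - sqrt(3)y/2 + y/2   [differs from x + y: not invariant]

Only option (A), x^2 + y^2, is unchanged by the transformation.
Geometrically, x^2 + y^2 is the squared distance from the origin, which every rotation about the origin preserves.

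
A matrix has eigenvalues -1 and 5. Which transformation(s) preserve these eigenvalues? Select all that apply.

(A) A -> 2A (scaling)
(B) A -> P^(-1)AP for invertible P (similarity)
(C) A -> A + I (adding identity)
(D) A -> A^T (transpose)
B and D

Eigenvalues are preserved by:
1. Similarity transformations: A -> P^(-1)AP (same characteristic polynomial)
2. Transpose: A^T has the same eigenvalues as A

Eigenvalues are NOT preserved by:
- Adding identity: eigenvalues become -1+1, 5+1
- Scaling: eigenvalues become -2, 10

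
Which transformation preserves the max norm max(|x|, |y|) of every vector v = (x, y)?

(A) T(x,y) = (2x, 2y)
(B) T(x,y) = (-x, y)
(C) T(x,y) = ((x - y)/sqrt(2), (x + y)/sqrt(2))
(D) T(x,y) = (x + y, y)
B

A transformation preserves a norm if ||T(v)|| = ||v|| for every v; a single vector where the norm changes rules an option out.

(A) T(x,y) = (2x, 2y): v = (1, 0) has norm max(|1|, |0|) = 1, but T(v) = (2, 0) has norm 2 -- not preserved.
(B) T(x,y) = (-x, y): preserves the norm -- it only permutes the coordinates and/or flips signs, which leaves max(|x|, |y|) unchanged.
(C) T(x,y) = ((x - y)/sqrt(2), (x + y)/sqrt(2)): v = (1, 0) has norm max(|1|, |0|) = 1, but T(v) = (sqrt(2)/2, sqrt(2)/2) has norm sqrt(2)/2 -- not preserved.
(D) T(x,y) = (x + y, y): v = (1, 1) has norm max(|1|, |1|) = 1, but T(v) = (2, 1) has norm 2 -- not preserved.

Therefore the answer is (B).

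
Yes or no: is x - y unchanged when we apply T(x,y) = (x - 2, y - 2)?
Yes

Substitute T(x,y) = (x - 2, y - 2) into the expression and compare with the original.

Original: x - y
After applying T: (x - 2) - (y - 2) = x - y

This is identical to the original x - y, so the expression is invariant.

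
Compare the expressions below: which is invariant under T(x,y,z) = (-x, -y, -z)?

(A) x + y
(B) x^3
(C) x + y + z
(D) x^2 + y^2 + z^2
D

Apply T(x,y,z) = (-x, -y, -z) to each option, i.e. replace (x, y, z) by the transformed coordinates.
Substitute the transformed coordinates into each option and compare with the original:
(A) x + y  ->  (-x) + (-y) = -x - y   [differs from x + y: not invariant]
(B) x^3  ->  (-x)^3 = -x^3   [differs from x^3: not invariant]
(C) x + y + z  ->  (-x) + (-y) + (-z) = -x - y - z   [differs from x + y + z: not invariant]
(D) x^2 + y^2 + z^2  ->  (-x)^2 + (-y)^2 + (-z)^2 = x^2 + y^2 + z^2   [equals x^2 + y^2 + z^2: invariant]

Only option (D), x^2 + y^2 + z^2, is unchanged by the transformation.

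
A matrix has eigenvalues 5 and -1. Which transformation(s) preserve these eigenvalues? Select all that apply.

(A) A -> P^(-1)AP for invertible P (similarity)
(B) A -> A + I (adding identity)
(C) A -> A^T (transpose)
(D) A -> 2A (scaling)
A and C

Eigenvalues are preserved by:
1. Similarity transformations: A -> P^(-1)AP (same characteristic polynomial)
2. Transpose: A^T has the same eigenvalues as A

Eigenvalues are NOT preserved by:
- Adding identity: eigenvalues become 5+1, -1+1
- Scaling: eigenvalues become 10, -2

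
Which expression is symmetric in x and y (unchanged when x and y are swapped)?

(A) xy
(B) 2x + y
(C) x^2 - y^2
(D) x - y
A

A symmetric expression is unchanged when the variables are permuted; here the transformation to test is the swap (x, y) -> (y, x).
Substitute the transformed coordinates into each option and compare with the original:
(A) xy  ->  (y)(x) = xy   [equals xy: invariant]
(B) 2x + y  ->  2(y) + (x) = x + 2y   [differs from 2x + y: not invariant]
(C) x^2 - y^2  ->  (y)^2 - (x)^2 = -x^2 + y^2   [differs from x^2 - y^2: not invariant]
(D) x - y  ->  (y) - (x) = -x + y   [differs from x - y: not invariant]

Only option (A), xy, is unchanged by the transformation.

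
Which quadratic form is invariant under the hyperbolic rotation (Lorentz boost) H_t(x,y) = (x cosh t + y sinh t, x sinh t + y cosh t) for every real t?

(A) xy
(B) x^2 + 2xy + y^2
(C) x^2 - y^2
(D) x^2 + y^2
C

Write x' = x cosh t + y sinh t, y' = x sinh t + y cosh t and substitute into each option:
(A) xy: (x cosh t + y sinh t)(x sinh t + y cosh t) = xy(cosh^2 t + sinh^2 t) + (x^2 + y^2) sinh t cosh t = xy cosh 2t + (x^2 + y^2)(sinh 2t)/2   [not invariant for t != 0]
(B) x^2 + 2xy + y^2: (x' + y')^2 with x' + y' = (x + y)(cosh t + sinh t) = (x + y)e^t, so it becomes (x + y)^2 e^(2t)   [not invariant for t != 0]
(C) x^2 - y^2: (x cosh t + y sinh t)^2 - (x sinh t + y cosh t)^2 = x^2(cosh^2 t - sinh^2 t) + 2xy(cosh t sinh t - sinh t cosh t) + y^2(sinh^2 t - cosh^2 t) = x^2 - y^2   [invariant, using cosh^2 t - sinh^2 t = 1]
(D) x^2 + y^2: (x cosh t + y sinh t)^2 + (x sinh t + y cosh t)^2 = (x^2 + y^2)(cosh^2 t + sinh^2 t) + 4xy sinh t cosh t = (x^2 + y^2) cosh 2t + 2xy sinh 2t   [not invariant for t != 0]

Only (C) x^2 - y^2 is unchanged; it is the Minkowski form preserved by Lorentz boosts, just as x^2 + y^2 is preserved by ordinary rotations.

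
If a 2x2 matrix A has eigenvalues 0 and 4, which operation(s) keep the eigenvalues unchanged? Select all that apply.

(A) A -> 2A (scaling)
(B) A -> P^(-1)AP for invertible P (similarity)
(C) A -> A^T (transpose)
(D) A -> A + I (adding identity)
B and C

Eigenvalues are preserved by:
1. Similarity transformations: A -> P^(-1)AP (same characteristic polynomial)
2. Transpose: A^T has the same eigenvalues as A

Eigenvalues are NOT preserved by:
- Adding identity: eigenvalues become 0+1, 4+1
- Scaling: eigenvalues become 0, 8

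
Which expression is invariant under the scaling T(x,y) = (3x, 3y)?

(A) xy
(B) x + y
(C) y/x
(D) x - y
C

Under the uniform scaling T(x,y) = (3x, 3y):
Substitute the transformed coordinates into each option and compare with the original:
(A) xy  ->  (3x)(3y) = 9xy   [differs from xy: not invariant]
(B) x + y  ->  (3x) + (3y) = 3x + 3y   [differs from x + y: not invariant]
(C) y/x  ->  (3y)/(3x) = y/x   [equals y/x: invariant]
(D) x - y  ->  (3x) - (3y) = 3x - 3y   [differs from x - y: not invariant]

Only option (C), y/x, is unchanged by the transformation.
The common factor 3 cancels in a ratio of coordinates, while sums, products and sums of squares pick up factors of 3 or 9.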